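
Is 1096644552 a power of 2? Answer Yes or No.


0b1000001010111010111011111001000. Multiple bits set => No

No


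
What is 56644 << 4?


0b1101110101000100 << 4 = 0b11011101010001000000 = 906304

906304


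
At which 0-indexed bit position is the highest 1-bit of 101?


0b1100101. Highest set bit at position 6

6


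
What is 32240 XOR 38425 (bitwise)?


0b111110111110000 ^ 0b1001011000011001 = 0b1110101111101001 = 60393

60393


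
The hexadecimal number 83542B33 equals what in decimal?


83542B33 hex = 2203331379 decimal

2203331379


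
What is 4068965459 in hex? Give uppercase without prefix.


4068965459 = F2877C53 hex

F2877C53


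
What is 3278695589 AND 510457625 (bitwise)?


0b11000011011011001110110010100101 & 0b11110011011001111011100011001 = 0b10011011001110010000000001 = 40690689

40690689


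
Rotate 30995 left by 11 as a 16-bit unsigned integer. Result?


Rotate 0b111100100010011 left by 11 (16-bit) = 0b1001101111001000 = 39880

39880


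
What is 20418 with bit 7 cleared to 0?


20418 & ~(1 << 7) = 20290

20290


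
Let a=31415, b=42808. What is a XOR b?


31415 ^ 42808 = 56719

56719


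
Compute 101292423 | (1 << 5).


101292423 | (1 << 5) = 101292423 | 32 = 101292455

101292455


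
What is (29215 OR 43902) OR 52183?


Step 1: 29215 | 43902 = 64383
Step 2: 64383 | 52183 = 64511

64511


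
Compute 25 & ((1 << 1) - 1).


25 & 1 = 1

1


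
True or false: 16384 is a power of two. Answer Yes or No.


0b100000000000000. Only one bit set => Yes

Yes


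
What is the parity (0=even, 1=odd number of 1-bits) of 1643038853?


0b1100001111011101100100010000101 has 15 ones => parity 1

1


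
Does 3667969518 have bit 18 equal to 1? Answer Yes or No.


0b11011010101000001100010111101110, bit 18 = 0. No

No


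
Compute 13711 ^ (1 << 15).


13711 ^ (1 << 15) = 13711 ^ 32768 = 46479

46479


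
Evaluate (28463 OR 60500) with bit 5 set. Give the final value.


Step 1: 28463 | 60500 = 61311
Step 2: 61311 | (1 << 5) = 61311 | 32 = 61311

61311


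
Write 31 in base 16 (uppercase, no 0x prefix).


31 = 1F hex

1F


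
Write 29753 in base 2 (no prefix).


29753 = 111010000111001 in binary

111010000111001


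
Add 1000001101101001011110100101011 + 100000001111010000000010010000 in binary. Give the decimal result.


1000001101101001011110100101011 + 100000001111010000000010010000 = 1100001111100011011110110111011 = 1643232699

1643232699


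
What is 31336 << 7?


0b111101001101000 << 7 = 0b1111010011010000000000 = 4011008

4011008


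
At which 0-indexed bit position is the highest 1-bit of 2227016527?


0b10000100101111011001001101001111. Highest set bit at position 31

31


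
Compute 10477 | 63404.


0b10100011101101 | 0b1111011110101100 = 0b1111111111101101 = 65517

65517


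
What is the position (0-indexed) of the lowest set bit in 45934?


0b1011001101101110. Lowest set bit at position 1

1


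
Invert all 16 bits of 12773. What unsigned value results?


12773 ^ 65535 = 52762

52762


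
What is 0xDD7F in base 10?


DD7F hex = 56703 decimal

56703


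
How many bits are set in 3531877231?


0b11010010100001000010101101101111 has 16 set bits

16


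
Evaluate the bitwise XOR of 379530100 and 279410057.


0b10110100111110010101101110100 ^ 0b10000101001110111010110001001 = 0b110001110000101111011111101 = 104357629

104357629


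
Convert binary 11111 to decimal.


11111 in decimal = 31

31


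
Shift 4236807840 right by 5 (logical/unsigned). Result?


0b11111100100010001000111010100000 >> 5 = 0b111111001000100010001110101 = 132400245

132400245


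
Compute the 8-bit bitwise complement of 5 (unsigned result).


~0b101 = 0b11111010 = 250 (8-bit unsigned)

250


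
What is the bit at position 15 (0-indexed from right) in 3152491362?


0b10111011111001110011001101100010, position 15 = 0

0


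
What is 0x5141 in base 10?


5141 hex = 20801 decimal

20801


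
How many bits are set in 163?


0b10100011 has 4 set bits

4


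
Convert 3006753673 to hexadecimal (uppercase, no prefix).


3006753673 = B3376B89 hex

B3376B89


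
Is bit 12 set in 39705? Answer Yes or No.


0b1001101100011001, bit 12 = 1. Yes

Yes


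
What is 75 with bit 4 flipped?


75 ^ (1 << 4) = 75 ^ 16 = 91

91


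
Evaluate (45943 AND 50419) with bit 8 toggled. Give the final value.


Step 1: 45943 & 50419 = 32883
Step 2: 32883 ^ (1 << 8) = 32883 ^ 256 = 33139

33139


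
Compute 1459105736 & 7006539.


0b1010110111110000010111111001000 & 0b11010101110100101001011 = 0b11010000010100101001000 = 6826312

6826312


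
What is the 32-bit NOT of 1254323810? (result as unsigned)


~0b1001010110000110111011001100010 = 0b10110101001111001000100110011101 = 3040643485 (32-bit unsigned)

3040643485


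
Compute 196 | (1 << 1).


196 | (1 << 1) = 196 | 2 = 198

198


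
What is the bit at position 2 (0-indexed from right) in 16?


0b10000, position 2 = 0

0


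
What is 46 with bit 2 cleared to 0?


46 & ~(1 << 2) = 42

42


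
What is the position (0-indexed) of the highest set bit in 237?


0b11101101. Highest set bit at position 7

7


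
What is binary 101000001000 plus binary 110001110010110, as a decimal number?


101000001000 + 110001110010110 = 110110110011110 = 28062

28062


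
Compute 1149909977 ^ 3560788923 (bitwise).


0b1000100100010100011101111011001 ^ 0b11010100001111010101001110111011 = 0b10010000101101110110100001100010 = 2427938914

2427938914


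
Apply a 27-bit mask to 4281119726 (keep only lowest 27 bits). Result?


4281119726 & 134217727 = 120370158

120370158


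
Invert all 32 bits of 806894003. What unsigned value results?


806894003 ^ 4294967295 = 3488073292

3488073292


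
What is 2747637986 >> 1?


0b10100011110001011010000011100010 >> 1 = 0b1010001111000101101000001110001 = 1373818993

1373818993


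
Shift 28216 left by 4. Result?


0b110111000111000 << 4 = 0b1101110001110000000 = 451456

451456


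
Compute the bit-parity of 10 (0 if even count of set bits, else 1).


0b1010 has 2 ones => parity 0

0


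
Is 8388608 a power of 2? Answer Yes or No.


0b100000000000000000000000. Only one bit set => Yes

Yes


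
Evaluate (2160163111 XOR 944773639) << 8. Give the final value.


Step 1: 2160163111 ^ 944773639 = 3096535840
Step 2: 3096535840 << 8 = 792713175040

792713175040


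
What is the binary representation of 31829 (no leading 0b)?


31829 = 111110001010101 in binary

111110001010101


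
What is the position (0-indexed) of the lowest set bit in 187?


0b10111011. Lowest set bit at position 0

0


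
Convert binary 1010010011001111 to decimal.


1010010011001111 in decimal = 42191

42191


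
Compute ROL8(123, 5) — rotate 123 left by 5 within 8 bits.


Rotate 0b1111011 left by 5 (8-bit) = 0b1101111 = 111

111


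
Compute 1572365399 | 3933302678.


0b1011101101110000110010001010111 | 0b11101010011100010110111110010110 = 0b11111111111110010110111111010111 = 4294537175

4294537175


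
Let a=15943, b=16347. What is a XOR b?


15943 ^ 16347 = 412

412


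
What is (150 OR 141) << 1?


Step 1: 150 | 141 = 159
Step 2: 159 << 1 = 318

318


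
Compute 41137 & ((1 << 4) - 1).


41137 & 15 = 1

1


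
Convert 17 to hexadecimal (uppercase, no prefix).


17 = 11 hex

11


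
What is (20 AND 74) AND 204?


Step 1: 20 & 74 = 0
Step 2: 0 & 204 = 0

0


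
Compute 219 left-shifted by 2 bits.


0b11011011 << 2 = 0b1101101100 = 876

876


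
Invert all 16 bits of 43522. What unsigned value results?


43522 ^ 65535 = 22013

22013


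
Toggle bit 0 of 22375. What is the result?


22375 ^ (1 << 0) = 22375 ^ 1 = 22374

22374


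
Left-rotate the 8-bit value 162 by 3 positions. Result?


Rotate 0b10100010 left by 3 (8-bit) = 0b10101 = 21

21


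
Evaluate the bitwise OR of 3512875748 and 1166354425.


0b11010001011000100011101011100100 | 0b1000101100001010010011111111001 = 0b11010101111001110011111111111101 = 3588702205

3588702205


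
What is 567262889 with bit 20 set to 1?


567262889 | (1 << 20) = 567262889 | 1048576 = 568311465

568311465


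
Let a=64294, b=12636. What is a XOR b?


64294 ^ 12636 = 51834

51834


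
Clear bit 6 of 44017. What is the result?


44017 & ~(1 << 6) = 43953

43953


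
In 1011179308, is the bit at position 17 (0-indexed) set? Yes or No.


0b111100010001010101111100101100, bit 17 = 0. No

No


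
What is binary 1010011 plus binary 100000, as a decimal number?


1010011 + 100000 = 1110011 = 115

115


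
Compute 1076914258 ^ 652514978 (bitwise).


0b1000000001100000110100001010010 ^ 0b100110111001001001011010100010 = 0b1100110110101001111111011110000 = 1725234928

1725234928


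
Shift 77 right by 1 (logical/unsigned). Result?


0b1001101 >> 1 = 0b100110 = 38

38


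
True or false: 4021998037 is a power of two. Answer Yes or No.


0b11101111101110101101000111010101. Multiple bits set => No

No


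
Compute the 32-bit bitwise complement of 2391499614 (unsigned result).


~0b10001110100010110110001101011110 = 0b1110001011101001001110010100001 = 1903467681 (32-bit unsigned)

1903467681


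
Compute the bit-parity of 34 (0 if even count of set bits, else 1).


0b100010 has 2 ones => parity 0

0


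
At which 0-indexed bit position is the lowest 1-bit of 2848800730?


0b10101001110011010011111111011010. Lowest set bit at position 1

1


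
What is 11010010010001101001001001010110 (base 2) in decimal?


11010010010001101001001001010110 in decimal = 3527840342

3527840342


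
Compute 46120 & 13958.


0b1011010000101000 & 0b11011010000110 = 0b11010000000000 = 13312

13312


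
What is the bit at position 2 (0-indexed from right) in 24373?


0b101111100110101, position 2 = 1

1


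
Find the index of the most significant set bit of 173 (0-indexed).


0b10101101. Highest set bit at position 7

7


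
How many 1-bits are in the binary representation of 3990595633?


0b11101101110110111010100000110001 has 18 set bits

18


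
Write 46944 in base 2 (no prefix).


46944 = 1011011101100000 in binary

1011011101100000


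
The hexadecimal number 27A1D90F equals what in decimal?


27A1D90F hex = 664918287 decimal

664918287


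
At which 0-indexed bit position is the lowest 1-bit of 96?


0b1100000. Lowest set bit at position 5

5


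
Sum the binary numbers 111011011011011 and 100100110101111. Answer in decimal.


111011011011011 + 100100110101111 = 1100000010001010 = 49290

49290


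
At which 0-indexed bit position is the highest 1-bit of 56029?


0b1101101011011101. Highest set bit at position 15

15


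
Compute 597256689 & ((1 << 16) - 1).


597256689 & 65535 = 27121

27121


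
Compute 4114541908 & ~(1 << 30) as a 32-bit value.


4114541908 & ~(1 << 30) = 3040800084

3040800084


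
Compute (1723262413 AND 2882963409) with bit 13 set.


Step 1: 1723262413 & 2882963409 = 580289985
Step 2: 580289985 | (1 << 13) = 580289985 | 8192 = 580298177

580298177


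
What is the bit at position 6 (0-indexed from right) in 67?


0b1000011, position 6 = 1

1


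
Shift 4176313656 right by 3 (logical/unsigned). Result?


0b11111000111011010111110100111000 >> 3 = 0b11111000111011010111110100111 = 522039207

522039207


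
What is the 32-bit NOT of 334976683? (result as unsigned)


~0b10011111101110101011010101011 = 0b11101100000010001010100101010100 = 3959990612 (32-bit unsigned)

3959990612


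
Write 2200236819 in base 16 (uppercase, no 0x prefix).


2200236819 = 8324F313 hex

8324F313


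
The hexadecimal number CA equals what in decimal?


CA hex = 202 decimal

202


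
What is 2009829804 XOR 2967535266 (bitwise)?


0b1110111110010111001000110101100 ^ 0b10110000111000001111111010100010 = 0b11000111001010110110111100001110 = 3341512462

3341512462


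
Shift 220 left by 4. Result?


0b11011100 << 4 = 0b110111000000 = 3520

3520


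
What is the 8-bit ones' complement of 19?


19 ^ 255 = 236

236


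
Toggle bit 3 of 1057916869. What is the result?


1057916869 ^ (1 << 3) = 1057916869 ^ 8 = 1057916877

1057916877


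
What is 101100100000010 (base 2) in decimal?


101100100000010 in decimal = 22786

22786


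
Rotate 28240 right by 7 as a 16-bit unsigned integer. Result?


Rotate 0b110111001010000 right by 7 (16-bit) = 0b1010000011011100 = 41180

41180


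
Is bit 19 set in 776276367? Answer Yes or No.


0b101110010001010000100110001111, bit 19 = 0. No

No


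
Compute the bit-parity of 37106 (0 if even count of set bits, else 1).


0b1001000011110010 has 7 ones => parity 1

1


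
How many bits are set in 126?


0b1111110 has 6 set bits

6


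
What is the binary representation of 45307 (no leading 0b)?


45307 = 1011000011111011 in binary

1011000011111011


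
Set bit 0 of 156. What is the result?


156 | (1 << 0) = 156 | 1 = 157

157


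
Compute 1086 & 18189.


0b10000111110 & 0b100011100001101 = 0b10000001100 = 1036

1036


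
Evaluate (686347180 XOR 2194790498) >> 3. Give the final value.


Step 1: 686347180 ^ 2194790498 = 2855865294
Step 2: 2855865294 >> 3 = 356983161

356983161


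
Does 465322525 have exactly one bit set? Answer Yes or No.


0b11011101111000100001000011101. Multiple bits set => No

No


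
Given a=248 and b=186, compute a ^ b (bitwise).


248 ^ 186 = 66

66


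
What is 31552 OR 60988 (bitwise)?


0b111101101000000 | 0b1110111000111100 = 0b1111111101111100 = 65404

65404


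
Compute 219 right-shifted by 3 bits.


0b11011011 >> 3 = 0b11011 = 27

27


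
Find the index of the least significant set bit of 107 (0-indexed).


0b1101011. Lowest set bit at position 0

0


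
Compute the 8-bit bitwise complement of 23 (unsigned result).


~0b10111 = 0b11101000 = 232 (8-bit unsigned)

232


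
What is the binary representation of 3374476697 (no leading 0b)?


3374476697 = 11001001001000100110110110011001 in binary

11001001001000100110110110011001


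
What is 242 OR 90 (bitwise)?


0b11110010 | 0b1011010 = 0b11111010 = 250

250


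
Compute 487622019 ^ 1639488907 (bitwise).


0b11101000100001000010110000011 ^ 0b1100001101110001001110110001011 = 0b1111100101010000001100000001000 = 2091390984

2091390984


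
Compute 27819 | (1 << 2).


27819 | (1 << 2) = 27819 | 4 = 27823

27823


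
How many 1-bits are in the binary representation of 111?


0b1101111 has 6 set bits

6


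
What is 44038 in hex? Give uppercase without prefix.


44038 = AC06 hex

AC06


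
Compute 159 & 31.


0b10011111 & 0b11111 = 0b11111 = 31

31


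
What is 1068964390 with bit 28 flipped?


1068964390 ^ (1 << 28) = 1068964390 ^ 268435456 = 800528934

800528934


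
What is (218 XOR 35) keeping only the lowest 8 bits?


Step 1: 218 ^ 35 = 249
Step 2: 249 & 255 = 249

249


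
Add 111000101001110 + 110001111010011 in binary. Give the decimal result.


111000101001110 + 110001111010011 = 1101010100100001 = 54561

54561


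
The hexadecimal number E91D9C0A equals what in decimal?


E91D9C0A hex = 3911031818 decimal

3911031818


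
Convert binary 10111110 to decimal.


10111110 in decimal = 190

190


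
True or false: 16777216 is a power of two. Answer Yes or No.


0b1000000000000000000000000. Only one bit set => Yes

Yes


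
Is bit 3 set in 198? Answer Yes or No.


0b11000110, bit 3 = 0. No

No


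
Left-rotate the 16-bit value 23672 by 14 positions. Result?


Rotate 0b101110001111000 left by 14 (16-bit) = 0b1011100011110 = 5918

5918


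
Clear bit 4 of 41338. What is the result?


41338 & ~(1 << 4) = 41322

41322


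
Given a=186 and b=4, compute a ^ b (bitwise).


186 ^ 4 = 190

190


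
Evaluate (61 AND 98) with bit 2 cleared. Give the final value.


Step 1: 61 & 98 = 32
Step 2: 32 & ~(1 << 2) = 32

32


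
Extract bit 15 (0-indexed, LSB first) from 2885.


0b101101000101, position 15 = 0

0


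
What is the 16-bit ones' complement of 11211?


11211 ^ 65535 = 54324

54324


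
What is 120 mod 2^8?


120 & 255 = 120

120


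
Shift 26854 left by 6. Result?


0b110100011100110 << 6 = 0b110100011100110000000 = 1718656

1718656


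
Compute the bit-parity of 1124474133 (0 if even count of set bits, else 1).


0b1000011000001100001110100010101 has 12 ones => parity 0

0


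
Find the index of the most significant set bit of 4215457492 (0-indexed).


0b11111011010000101100011011010100. Highest set bit at position 31

31


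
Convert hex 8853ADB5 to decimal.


8853ADB5 hex = 2287185333 decimal

2287185333


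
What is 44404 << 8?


0b1010110101110100 << 8 = 0b101011010111010000000000 = 11367424

11367424


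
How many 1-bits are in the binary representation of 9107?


0b10001110010011 has 7 set bits

7


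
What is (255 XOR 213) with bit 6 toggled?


Step 1: 255 ^ 213 = 42
Step 2: 42 ^ (1 << 6) = 42 ^ 64 = 106

106


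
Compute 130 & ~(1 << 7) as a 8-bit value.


130 & ~(1 << 7) = 2

2


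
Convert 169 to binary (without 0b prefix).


169 = 10101001 in binary

10101001


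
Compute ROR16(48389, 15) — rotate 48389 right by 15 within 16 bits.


Rotate 0b1011110100000101 right by 15 (16-bit) = 0b111101000001011 = 31243

31243


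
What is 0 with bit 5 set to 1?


0 | (1 << 5) = 0 | 32 = 32

32


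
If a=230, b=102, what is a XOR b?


230 ^ 102 = 128

128


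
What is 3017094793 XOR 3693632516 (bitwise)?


0b10110011110101010011011010001001 ^ 0b11011100001010000101110000000100 = 0b1101111111111010110101010001101 = 1878878861

1878878861


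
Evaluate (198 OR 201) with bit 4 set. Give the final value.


Step 1: 198 | 201 = 207
Step 2: 207 | (1 << 4) = 207 | 16 = 223

223


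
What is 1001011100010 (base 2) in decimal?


1001011100010 in decimal = 4834

4834


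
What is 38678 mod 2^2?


38678 & 3 = 2

2


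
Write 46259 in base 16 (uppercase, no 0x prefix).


46259 = B4B3 hex

B4B3


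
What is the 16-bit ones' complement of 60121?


60121 ^ 65535 = 5414

5414


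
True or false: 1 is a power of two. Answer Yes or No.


0b1. Only one bit set => Yes

Yes


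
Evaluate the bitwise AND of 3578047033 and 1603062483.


0b11010101010001001010101000111001 & 0b1011111100011001100101011010011 = 0b1010101000001001000101000010001 = 1426360849

1426360849


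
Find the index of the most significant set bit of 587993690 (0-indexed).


0b100011000011000001001001011010. Highest set bit at position 29

29


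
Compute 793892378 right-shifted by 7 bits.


0b101111010100011101011000011010 >> 7 = 0b10111101010001110101100 = 6202284

6202284


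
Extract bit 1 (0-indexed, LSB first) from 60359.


0b1110101111000111, position 1 = 1

1


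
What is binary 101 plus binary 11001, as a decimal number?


101 + 11001 = 11110 = 30

30


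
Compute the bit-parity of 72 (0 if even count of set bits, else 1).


0b1001000 has 2 ones => parity 0

0


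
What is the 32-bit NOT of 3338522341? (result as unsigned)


~0b11000110111111011100111011100101 = 0b111001000000100011000100011010 = 956444954 (32-bit unsigned)

956444954


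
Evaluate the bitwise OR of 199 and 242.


0b11000111 | 0b11110010 = 0b11110111 = 247

247


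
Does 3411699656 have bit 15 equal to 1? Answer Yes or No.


0b11001011010110100110011111001000, bit 15 = 0. No

No


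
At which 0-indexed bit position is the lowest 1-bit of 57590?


0b1110000011110110. Lowest set bit at position 1

1


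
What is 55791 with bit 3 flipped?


55791 ^ (1 << 3) = 55791 ^ 8 = 55783

55783


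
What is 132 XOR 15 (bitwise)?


0b10000100 ^ 0b1111 = 0b10001011 = 139

139


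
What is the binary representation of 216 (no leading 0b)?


216 = 11011000 in binary

11011000


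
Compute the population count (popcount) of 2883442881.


0b10101011110111011101100011000001 has 18 set bits

18


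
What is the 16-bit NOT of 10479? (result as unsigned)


~0b10100011101111 = 0b1101011100010000 = 55056 (16-bit unsigned)

55056


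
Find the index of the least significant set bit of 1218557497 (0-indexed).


0b1001000101000011011011000111001. Lowest set bit at position 0

0


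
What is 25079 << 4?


0b110000111110111 << 4 = 0b1100001111101110000 = 401264

401264


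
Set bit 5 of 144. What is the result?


144 | (1 << 5) = 144 | 32 = 176

176


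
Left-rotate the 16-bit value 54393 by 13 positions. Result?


Rotate 0b1101010001111001 left by 13 (16-bit) = 0b11101010001111 = 14991

14991


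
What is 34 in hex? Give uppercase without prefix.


34 = 22 hex

22


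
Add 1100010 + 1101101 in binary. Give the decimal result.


1100010 + 1101101 = 11001111 = 207

207


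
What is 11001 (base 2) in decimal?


11001 in decimal = 25

25


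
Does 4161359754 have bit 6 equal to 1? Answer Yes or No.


0b11111000000010010100111110001010, bit 6 = 0. No

No


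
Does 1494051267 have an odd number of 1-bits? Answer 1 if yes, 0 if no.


0b1011001000011010110100111000011 has 15 ones => parity 1

1


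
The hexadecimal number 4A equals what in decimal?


4A hex = 74 decimal

74


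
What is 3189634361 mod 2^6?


3189634361 & 63 = 57

57


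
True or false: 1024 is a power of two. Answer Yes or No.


0b10000000000. Only one bit set => Yes

Yes


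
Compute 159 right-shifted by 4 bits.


0b10011111 >> 4 = 0b1001 = 9

9


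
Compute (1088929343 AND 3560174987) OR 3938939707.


Step 1: 1088929343 & 3560174987 = 1076081675
Step 2: 1076081675 | 3938939707 = 3941070651

3941070651


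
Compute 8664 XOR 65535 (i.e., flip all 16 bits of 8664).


8664 ^ 65535 = 56871

56871


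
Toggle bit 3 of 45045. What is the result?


45045 ^ (1 << 3) = 45045 ^ 8 = 45053

45053


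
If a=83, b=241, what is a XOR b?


83 ^ 241 = 162

162


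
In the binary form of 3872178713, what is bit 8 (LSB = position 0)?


0b11100110110011001100001000011001, position 8 = 0

0


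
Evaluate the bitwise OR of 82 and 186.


0b1010010 | 0b10111010 = 0b11111010 = 250

250


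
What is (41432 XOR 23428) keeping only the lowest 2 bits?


Step 1: 41432 ^ 23428 = 64092
Step 2: 64092 & 3 = 0

0


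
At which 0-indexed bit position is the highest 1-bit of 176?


0b10110000. Highest set bit at position 7

7


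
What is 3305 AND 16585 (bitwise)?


0b110011101001 & 0b100000011001001 = 0b11001001 = 201

201


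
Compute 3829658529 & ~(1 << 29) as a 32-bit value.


3829658529 & ~(1 << 29) = 3292787617

3292787617


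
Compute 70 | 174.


0b1000110 | 0b10101110 = 0b11101110 = 238

238


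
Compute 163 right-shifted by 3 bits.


0b10100011 >> 3 = 0b10100 = 20

20


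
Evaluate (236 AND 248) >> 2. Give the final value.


Step 1: 236 & 248 = 232
Step 2: 232 >> 2 = 58

58


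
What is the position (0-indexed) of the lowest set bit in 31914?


0b111110010101010. Lowest set bit at position 1

1


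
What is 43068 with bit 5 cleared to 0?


43068 & ~(1 << 5) = 43036

43036


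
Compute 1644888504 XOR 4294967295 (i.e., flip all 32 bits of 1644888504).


1644888504 ^ 4294967295 = 2650078791

2650078791


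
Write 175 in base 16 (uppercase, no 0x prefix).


175 = AF hex

AF


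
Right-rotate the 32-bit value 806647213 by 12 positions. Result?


Rotate 0b110000000101000111010110101101 right by 12 (32-bit) = 0b1011010110100110000000101000111 = 1523777863

1523777863


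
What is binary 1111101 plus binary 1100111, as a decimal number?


1111101 + 1100111 = 11100100 = 228

228


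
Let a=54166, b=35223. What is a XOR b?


54166 ^ 35223 = 23041

23041


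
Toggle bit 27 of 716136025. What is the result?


716136025 ^ (1 << 27) = 716136025 ^ 134217728 = 581918297

581918297


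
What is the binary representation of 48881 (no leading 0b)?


48881 = 1011111011110001 in binary

1011111011110001


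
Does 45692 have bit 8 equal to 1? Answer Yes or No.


0b1011001001111100, bit 8 = 0. No

No


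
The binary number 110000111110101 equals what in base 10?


110000111110101 in decimal = 25077

25077


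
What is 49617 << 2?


0b1100000111010001 << 2 = 0b110000011101000100 = 198468

198468


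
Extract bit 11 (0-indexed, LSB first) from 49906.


0b1100001011110010, position 11 = 0

0


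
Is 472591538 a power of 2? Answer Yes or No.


0b11100001010110010110010110010. Multiple bits set => No

No


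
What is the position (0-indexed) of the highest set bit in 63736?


0b1111100011111000. Highest set bit at position 15

15


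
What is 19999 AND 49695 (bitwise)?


0b100111000011111 & 0b1100001000011111 = 0b100001000011111 = 16927

16927


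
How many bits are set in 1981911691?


0b1110110001000011001001010001011 has 14 set bits

14


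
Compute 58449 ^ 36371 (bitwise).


0b1110010001010001 ^ 0b1000111000010011 = 0b110101001000010 = 27202

27202


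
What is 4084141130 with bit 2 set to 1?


4084141130 | (1 << 2) = 4084141130 | 4 = 4084141134

4084141134


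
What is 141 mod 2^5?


141 & 31 = 13

13


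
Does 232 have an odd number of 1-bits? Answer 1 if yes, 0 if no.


0b11101000 has 4 ones => parity 0

0


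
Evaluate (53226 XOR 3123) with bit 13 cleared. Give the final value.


Step 1: 53226 ^ 3123 = 50137
Step 2: 50137 & ~(1 << 13) = 50137

50137


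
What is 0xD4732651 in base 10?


D4732651 hex = 3564316241 decimal

3564316241


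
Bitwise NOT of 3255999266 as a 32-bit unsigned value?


~0b11000010000100101001101100100010 = 0b111101111011010110010011011101 = 1038968029 (32-bit unsigned)

1038968029


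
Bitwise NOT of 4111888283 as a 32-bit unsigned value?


~0b11110101000101100110111110011011 = 0b1010111010011001000001100100 = 183079012 (32-bit unsigned)

183079012


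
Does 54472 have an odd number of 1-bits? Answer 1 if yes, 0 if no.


0b1101010011001000 has 7 ones => parity 1

1


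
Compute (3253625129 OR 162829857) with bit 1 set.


Step 1: 3253625129 | 162829857 = 3388929833
Step 2: 3388929833 | (1 << 1) = 3388929833 | 2 = 3388929835

3388929835


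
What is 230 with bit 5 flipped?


230 ^ (1 << 5) = 230 ^ 32 = 198

198


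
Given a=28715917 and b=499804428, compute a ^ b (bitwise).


28715917 ^ 499804428 = 477905537

477905537


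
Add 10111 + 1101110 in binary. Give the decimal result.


10111 + 1101110 = 10000101 = 133

133


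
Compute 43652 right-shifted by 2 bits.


0b1010101010000100 >> 2 = 0b10101010100001 = 10913

10913


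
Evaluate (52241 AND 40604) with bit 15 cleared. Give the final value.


Step 1: 52241 & 40604 = 35856
Step 2: 35856 & ~(1 << 15) = 3088

3088


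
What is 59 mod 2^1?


59 & 1 = 1

1


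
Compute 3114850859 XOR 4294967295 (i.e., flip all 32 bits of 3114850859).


3114850859 ^ 4294967295 = 1180116436

1180116436


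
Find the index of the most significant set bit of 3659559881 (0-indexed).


0b11011010001000000111001111001001. Highest set bit at position 31

31


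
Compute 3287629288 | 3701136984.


0b11000011111101010011110111101000 | 0b11011100100110101101111001011000 = 0b11011111111111111111111111111000 = 3758096376

3758096376


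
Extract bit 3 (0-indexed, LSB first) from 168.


0b10101000, position 3 = 1

1


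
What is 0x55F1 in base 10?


55F1 hex = 22001 decimal

22001


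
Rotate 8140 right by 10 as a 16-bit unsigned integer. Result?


Rotate 0b1111111001100 right by 10 (16-bit) = 0b1111001100000111 = 62215

62215


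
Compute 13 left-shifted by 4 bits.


0b1101 << 4 = 0b11010000 = 208

208


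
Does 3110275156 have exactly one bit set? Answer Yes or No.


0b10111001011000110000100001010100. Multiple bits set => No

No


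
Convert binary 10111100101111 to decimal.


10111100101111 in decimal = 12079

12079


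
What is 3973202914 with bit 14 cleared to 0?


3973202914 & ~(1 << 14) = 3973186530

3973186530


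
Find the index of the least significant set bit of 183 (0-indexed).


0b10110111. Lowest set bit at position 0

0


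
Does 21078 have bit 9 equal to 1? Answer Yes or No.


0b101001001010110, bit 9 = 1. Yes

Yes


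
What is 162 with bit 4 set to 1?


162 | (1 << 4) = 162 | 16 = 178

178


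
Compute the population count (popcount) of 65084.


0b1111111000111100 has 11 set bits

11


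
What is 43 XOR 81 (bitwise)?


0b101011 ^ 0b1010001 = 0b1111010 = 122

122


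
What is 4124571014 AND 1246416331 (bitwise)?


0b11110101110101111111010110000110 & 0b1001010010010101100110111001011 = 0b1000000010000101100010110000010 = 1078117762

1078117762


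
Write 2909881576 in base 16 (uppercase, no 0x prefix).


2909881576 = AD7144E8 hex

AD7144E8


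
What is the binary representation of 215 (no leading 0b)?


215 = 11010111 in binary

11010111


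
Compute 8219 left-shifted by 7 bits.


0b10000000011011 << 7 = 0b100000000110110000000 = 1052032

1052032


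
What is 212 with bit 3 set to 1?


212 | (1 << 3) = 212 | 8 = 220

220


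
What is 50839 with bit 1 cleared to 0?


50839 & ~(1 << 1) = 50837

50837


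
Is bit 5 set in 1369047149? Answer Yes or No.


0b1010001100110100000000001101101, bit 5 = 1. Yes

Yes


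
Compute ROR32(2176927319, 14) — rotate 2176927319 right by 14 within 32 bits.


Rotate 0b10000001110000010100011001010111 right by 14 (32-bit) = 0b11001010111100000011100000101 = 425592581

425592581


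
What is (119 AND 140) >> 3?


Step 1: 119 & 140 = 4
Step 2: 4 >> 3 = 0

0


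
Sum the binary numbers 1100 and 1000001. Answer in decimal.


1100 + 1000001 = 1001101 = 77

77


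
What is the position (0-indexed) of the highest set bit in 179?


0b10110011. Highest set bit at position 7

7


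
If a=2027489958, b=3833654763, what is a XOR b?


2027489958 ^ 3833654763 = 2623137613

2623137613


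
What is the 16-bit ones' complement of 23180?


23180 ^ 65535 = 42355

42355


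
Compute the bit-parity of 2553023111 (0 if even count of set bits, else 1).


0b10011000001011000000101010000111 has 12 ones => parity 0

0


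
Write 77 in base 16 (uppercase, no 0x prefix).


77 = 4D hex

4D


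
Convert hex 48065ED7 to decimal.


48065ED7 hex = 1208377047 decimal

1208377047


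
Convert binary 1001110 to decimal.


1001110 in decimal = 78

78


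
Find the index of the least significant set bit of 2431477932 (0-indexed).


0b10010000111011010110100010101100. Lowest set bit at position 2

2


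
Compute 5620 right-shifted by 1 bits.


0b1010111110100 >> 1 = 0b101011111010 = 2810

2810


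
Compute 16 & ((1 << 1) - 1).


16 & 1 = 0

0


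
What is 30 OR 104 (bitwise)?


0b11110 | 0b1101000 = 0b1111110 = 126

126


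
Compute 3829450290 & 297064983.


0b11100100010000001100011000110010 & 0b10001101101001101101000010111 = 0b1100001000010010 = 49682

49682


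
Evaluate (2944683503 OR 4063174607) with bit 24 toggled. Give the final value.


Step 1: 2944683503 | 4063174607 = 4289683439
Step 2: 4289683439 ^ (1 << 24) = 4289683439 ^ 16777216 = 4272906223

4272906223


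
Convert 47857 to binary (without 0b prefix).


47857 = 1011101011110001 in binary

1011101011110001


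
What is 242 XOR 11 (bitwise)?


0b11110010 ^ 0b1011 = 0b11111001 = 249

249


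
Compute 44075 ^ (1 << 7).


44075 ^ (1 << 7) = 44075 ^ 128 = 44203

44203


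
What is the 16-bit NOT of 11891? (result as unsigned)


~0b10111001110011 = 0b1101000110001100 = 53644 (16-bit unsigned)

53644


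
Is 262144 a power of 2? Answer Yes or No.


0b1000000000000000000. Only one bit set => Yes

Yes


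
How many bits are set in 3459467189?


0b11001110001100110100011110110101 has 18 set bits

18


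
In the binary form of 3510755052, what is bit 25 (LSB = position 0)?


0b11010001010000011101111011101100, position 25 = 0

0


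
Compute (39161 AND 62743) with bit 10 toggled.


Step 1: 39161 & 62743 = 36881
Step 2: 36881 ^ (1 << 10) = 36881 ^ 1024 = 37905

37905


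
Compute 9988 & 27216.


0b10011100000100 & 0b110101001010000 = 0b10001000000000 = 8704

8704


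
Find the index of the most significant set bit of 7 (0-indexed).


0b111. Highest set bit at position 2

2


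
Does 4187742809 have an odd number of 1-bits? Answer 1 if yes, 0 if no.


0b11111001100110111110001001011001 has 19 ones => parity 1

1


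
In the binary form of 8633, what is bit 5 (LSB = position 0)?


0b10000110111001, position 5 = 1

1


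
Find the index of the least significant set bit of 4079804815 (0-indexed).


0b11110011001011001110000110001111. Lowest set bit at position 0

0


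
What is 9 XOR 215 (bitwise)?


0b1001 ^ 0b11010111 = 0b11011110 = 222

222


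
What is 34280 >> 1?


0b1000010111101000 >> 1 = 0b100001011110100 = 17140

17140


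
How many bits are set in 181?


0b10110101 has 5 set bits

5


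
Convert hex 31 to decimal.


31 hex = 49 decimal

49


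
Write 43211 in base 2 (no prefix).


43211 = 1010100011001011 in binary

1010100011001011


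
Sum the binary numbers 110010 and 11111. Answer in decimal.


110010 + 11111 = 1010001 = 81

81


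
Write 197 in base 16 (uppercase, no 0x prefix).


197 = C5 hex

C5


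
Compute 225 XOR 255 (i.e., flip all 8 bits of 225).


225 ^ 255 = 30

30


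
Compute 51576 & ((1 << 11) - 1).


51576 & 2047 = 376

376


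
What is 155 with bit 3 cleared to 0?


155 & ~(1 << 3) = 147

147


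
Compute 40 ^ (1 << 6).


40 ^ (1 << 6) = 40 ^ 64 = 104

104


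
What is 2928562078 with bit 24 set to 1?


2928562078 | (1 << 24) = 2928562078 | 16777216 = 2945339294

2945339294


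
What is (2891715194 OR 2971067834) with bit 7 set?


Step 1: 2891715194 | 2971067834 = 3177117690
Step 2: 3177117690 | (1 << 7) = 3177117690 | 128 = 3177117690

3177117690


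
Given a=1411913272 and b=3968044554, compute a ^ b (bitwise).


1411913272 ^ 3968044554 = 3098253362

3098253362


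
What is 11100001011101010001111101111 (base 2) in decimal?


11100001011101010001111101111 in decimal = 472818671

472818671


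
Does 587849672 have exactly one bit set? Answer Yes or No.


0b100011000010011101111111001000. Multiple bits set => No

No


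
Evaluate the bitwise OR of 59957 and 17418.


0b1110101000110101 | 0b100010000001010 = 0b1110111000111111 = 60991

60991


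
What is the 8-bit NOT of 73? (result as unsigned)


~0b1001001 = 0b10110110 = 182 (8-bit unsigned)

182


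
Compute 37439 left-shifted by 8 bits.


0b1001001000111111 << 8 = 0b100100100011111100000000 = 9584384

9584384


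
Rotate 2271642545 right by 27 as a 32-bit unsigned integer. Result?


Rotate 0b10000111011001101000001110110001 right by 27 (32-bit) = 0b11101100110100000111011000110000 = 3973084720

3973084720


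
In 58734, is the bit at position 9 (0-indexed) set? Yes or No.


0b1110010101101110, bit 9 = 0. No

No


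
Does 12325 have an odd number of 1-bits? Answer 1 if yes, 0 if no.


0b11000000100101 has 5 ones => parity 1

1


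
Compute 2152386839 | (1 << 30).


2152386839 | (1 << 30) = 2152386839 | 1073741824 = 3226128663

3226128663


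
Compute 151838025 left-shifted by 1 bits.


0b1001000011001101110101001001 << 1 = 0b10010000110011011101010010010 = 303676050

303676050


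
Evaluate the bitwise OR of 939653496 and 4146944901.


0b111000000000011111100101111000 | 0b11110111001011010101101110000101 = 0b11111111001011011111101111111101 = 4281203709

4281203709


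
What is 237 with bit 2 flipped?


237 ^ (1 << 2) = 237 ^ 4 = 233

233


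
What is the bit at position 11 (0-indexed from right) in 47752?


0b1011101010001000, position 11 = 1

1


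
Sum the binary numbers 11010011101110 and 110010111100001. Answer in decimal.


11010011101110 + 110010111100001 = 1001101011001111 = 39631

39631


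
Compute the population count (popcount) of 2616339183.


0b10011011111100100010101011101111 has 20 set bits

20


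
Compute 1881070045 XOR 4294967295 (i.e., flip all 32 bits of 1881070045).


1881070045 ^ 4294967295 = 2413897250

2413897250


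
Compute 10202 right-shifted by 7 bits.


0b10011111011010 >> 7 = 0b1001111 = 79

79


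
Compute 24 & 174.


0b11000 & 0b10101110 = 0b1000 = 8

8


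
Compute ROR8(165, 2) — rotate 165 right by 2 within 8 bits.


Rotate 0b10100101 right by 2 (8-bit) = 0b1101001 = 105

105


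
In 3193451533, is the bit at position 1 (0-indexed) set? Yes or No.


0b10111110010110000011010000001101, bit 1 = 0. No

No


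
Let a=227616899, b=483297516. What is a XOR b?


227616899 ^ 483297516 = 291479663

291479663


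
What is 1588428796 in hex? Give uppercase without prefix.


1588428796 = 5EAD7FFC hex

5EAD7FFC


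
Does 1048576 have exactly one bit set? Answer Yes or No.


0b100000000000000000000. Only one bit set => Yes

Yes


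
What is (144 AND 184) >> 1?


Step 1: 144 & 184 = 144
Step 2: 144 >> 1 = 72

72


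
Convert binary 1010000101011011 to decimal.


1010000101011011 in decimal = 41307

41307


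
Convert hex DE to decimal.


DE hex = 222 decimal

222


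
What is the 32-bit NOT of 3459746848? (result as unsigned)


~0b11001110001101111000110000100000 = 0b110001110010000111001111011111 = 835220447 (32-bit unsigned)

835220447


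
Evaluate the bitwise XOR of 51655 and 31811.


0b1100100111000111 ^ 0b111110001000011 = 0b1011010110000100 = 46468

46468


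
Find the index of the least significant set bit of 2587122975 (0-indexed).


0b10011010001101000101110100011111. Lowest set bit at position 0

0


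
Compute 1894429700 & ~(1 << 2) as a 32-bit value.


1894429700 & ~(1 << 2) = 1894429696

1894429696


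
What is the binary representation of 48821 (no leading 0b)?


48821 = 1011111010110101 in binary

1011111010110101


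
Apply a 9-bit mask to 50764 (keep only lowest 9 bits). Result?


50764 & 511 = 76

76


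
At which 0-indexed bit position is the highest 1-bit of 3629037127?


0b11011000010011101011011001000111. Highest set bit at position 31

31


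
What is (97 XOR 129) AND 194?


Step 1: 97 ^ 129 = 224
Step 2: 224 & 194 = 192

192


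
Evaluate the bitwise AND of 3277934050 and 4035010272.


0b11000011011000010100110111100010 & 0b11110000100000010101111011100000 = 0b11000000000000010100110011100000 = 3221310688

3221310688
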